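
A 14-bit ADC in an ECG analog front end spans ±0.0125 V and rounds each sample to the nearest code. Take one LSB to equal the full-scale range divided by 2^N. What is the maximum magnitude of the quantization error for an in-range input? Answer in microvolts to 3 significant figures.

0.763 µV

Range = 0.0125 − (-0.0125) = 0.025 V.
LSB = 0.025 V / 2^14 = 1.5259 µV.
Worst-case error for round-to-nearest is half an LSB: 0.763 µV.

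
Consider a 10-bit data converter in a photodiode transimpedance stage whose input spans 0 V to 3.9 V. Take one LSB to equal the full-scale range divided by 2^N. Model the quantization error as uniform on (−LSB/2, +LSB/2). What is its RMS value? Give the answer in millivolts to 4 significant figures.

1.099 mV

V_FS = 3.9 V.
Step size = 3.9/1024 V = 3.80859 mV.
V_rms = LSB/√12 = 3.80859 mV / √12 = 1.099 mV.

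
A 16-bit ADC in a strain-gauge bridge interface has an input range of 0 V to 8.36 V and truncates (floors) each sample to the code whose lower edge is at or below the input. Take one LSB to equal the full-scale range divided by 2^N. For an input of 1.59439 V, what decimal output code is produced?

12498

Span = 8.36 V. LSB = 8.36 V / 2^16 ≈ 127.6 µV.
(V_in − V_min) × 2^16/range = (1.59439 − (0)) × 65536/8.36 = 12498.797.
Floor → code = 12498.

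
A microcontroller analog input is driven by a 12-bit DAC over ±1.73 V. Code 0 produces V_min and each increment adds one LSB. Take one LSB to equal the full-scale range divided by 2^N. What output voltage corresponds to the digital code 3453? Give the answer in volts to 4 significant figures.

1.187 V

Span: 1.73 V − (-1.73 V) = 3.46 V. LSB = 3.46 V / 2^12.
V_out = V_min + code × LSB = -1.73 V + 3453 × 3.46 V / 4096
      = -1.73 + 2.91684 = 1.18684 V.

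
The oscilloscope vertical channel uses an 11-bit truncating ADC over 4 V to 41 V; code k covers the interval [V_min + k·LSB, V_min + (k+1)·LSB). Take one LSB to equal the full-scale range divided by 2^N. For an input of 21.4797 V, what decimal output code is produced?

Range = 41 − (4) = 37 V. LSB = 37 V / 2^11 ≈ 18.07 mV.
code = ⌊(V_in − V_min)/LSB⌋ = ⌊(V_in − V_min) × 2^11 / range⌋
     = ⌊(21.4797 − (4)) × 2048 / 37⌋ = ⌊17.4797 × 2048/37⌋
     = ⌊967.525⌋ = 967.

967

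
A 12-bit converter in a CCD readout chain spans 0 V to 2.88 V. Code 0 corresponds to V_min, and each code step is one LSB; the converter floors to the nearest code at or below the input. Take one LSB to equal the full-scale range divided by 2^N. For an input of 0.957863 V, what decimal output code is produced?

1362

Range is 2.88 V. LSB = 2.88 V / 2^12 ≈ 0.7031 mV.
V_in − V_min = 0.957863 − (0) = 0.957863 V.
Divide by LSB: 0.957863 × 4096/2.88 = 1362.2940.
Truncating gives code 1362.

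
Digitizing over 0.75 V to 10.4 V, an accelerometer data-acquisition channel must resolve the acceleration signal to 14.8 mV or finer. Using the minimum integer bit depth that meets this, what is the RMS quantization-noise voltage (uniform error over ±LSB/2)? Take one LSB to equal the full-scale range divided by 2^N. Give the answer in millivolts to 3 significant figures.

The full-scale span is 10.4 − (0.75) = 9.65 V.
Levels needed ≥ 9.65/14.8 mV = 652.0. 2^10 = 1024 suffices, so N_min = 10.
LSB = 9.65 V ÷ 2^10 = 9.65/1024 V = 9.4238 mV.
σ_q = LSB/√12 = 9.4238 mV/3.4641 = 2.72 mV.

2.72 mV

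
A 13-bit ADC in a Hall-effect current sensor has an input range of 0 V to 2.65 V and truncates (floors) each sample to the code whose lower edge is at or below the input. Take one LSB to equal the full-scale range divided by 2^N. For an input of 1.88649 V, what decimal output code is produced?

Range is 2.65 V. LSB = 2.65 V / 2^13 ≈ 323.5 µV.
V_in − V_min = 1.88649 − (0) = 1.88649 V.
Divide by LSB: 1.88649 × 8192/2.65 = 5831.7457.
Truncating gives code 5831.

5831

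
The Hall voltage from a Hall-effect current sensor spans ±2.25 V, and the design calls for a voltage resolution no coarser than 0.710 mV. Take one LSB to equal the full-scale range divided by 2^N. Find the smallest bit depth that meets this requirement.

13 bits

Range = 2.25 − (-2.25) = 4.5 V.
Need 2^N ≥ 4.5 V / 0.710 mV = 6338 → N_min = 13.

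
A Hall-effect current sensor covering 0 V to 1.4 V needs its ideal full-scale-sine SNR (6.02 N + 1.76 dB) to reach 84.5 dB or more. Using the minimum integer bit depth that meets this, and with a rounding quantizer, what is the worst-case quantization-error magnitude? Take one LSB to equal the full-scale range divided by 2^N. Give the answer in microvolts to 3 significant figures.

Full-scale range = 1.4 V.
N ≥ (84.5 − 1.76)/6.02 = 13.744 → N_min = 14.
One LSB is 1.4 V / 16384 = 85.449 µV.
Half an LSB is 42.7 µV.

42.7 µV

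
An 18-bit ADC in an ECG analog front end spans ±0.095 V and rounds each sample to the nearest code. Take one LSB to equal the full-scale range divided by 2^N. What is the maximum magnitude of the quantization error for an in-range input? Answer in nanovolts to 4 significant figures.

Range = 0.095 − (-0.095) = 0.19 V.
LSB = 0.19 V ÷ 2^18 = 0.19/262144 V = 0.724792 µV.
Worst-case error for round-to-nearest is half an LSB: 362.4 nV.

362.4 nV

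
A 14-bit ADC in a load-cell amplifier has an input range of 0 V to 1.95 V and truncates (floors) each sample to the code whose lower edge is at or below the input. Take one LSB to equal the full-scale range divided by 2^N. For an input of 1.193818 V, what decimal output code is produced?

10030

Full-scale range = 1.95 V. LSB = 1.95 V / 2^14 ≈ 119.0 µV.
(V_in − V_min) × 2^14/range = (1.193818 − (0)) × 16384/1.95 = 10030.520.
Floor → code = 10030.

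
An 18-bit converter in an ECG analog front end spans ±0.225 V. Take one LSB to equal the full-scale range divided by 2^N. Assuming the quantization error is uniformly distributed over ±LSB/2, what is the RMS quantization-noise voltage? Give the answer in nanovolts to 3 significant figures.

496 nV

The full-scale span is 0.225 − (-0.225) = 0.45 V.
Step size = 0.45/262144 V = 1.7166 µV.
For a uniform distribution on [−LSB/2, +LSB/2], V_rms = LSB/√12 = 1.7166 µV/3.4641 = 496 nV.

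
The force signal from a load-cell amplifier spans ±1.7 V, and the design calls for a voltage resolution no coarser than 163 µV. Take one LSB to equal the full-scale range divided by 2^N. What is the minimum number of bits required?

15 bits

Span: 1.7 V − (-1.7 V) = 3.4 V.
Levels needed ≥ 3.4/163 µV = 20860. 2^15 = 32768 suffices, so N_min = 15.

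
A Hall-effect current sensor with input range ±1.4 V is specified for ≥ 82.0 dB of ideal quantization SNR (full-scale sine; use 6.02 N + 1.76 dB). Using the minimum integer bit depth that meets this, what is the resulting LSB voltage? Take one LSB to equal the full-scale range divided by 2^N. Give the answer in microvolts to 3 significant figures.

171 µV

The full-scale span is 1.4 − (-1.4) = 2.8 V.
6.02 N + 1.76 ≥ 82.0 gives N ≥ 13.329, so the minimum integer is 14.
Step size = 2.8/16384 V = 171 µV.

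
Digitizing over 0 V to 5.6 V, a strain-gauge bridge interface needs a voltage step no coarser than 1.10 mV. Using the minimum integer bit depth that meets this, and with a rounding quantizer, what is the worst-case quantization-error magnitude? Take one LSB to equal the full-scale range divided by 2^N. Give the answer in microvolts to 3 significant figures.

342 µV

Span = 5.6 V.
Levels needed ≥ 5.6/1.10 mV = 5091. 2^13 = 8192 suffices, so N_min = 13.
Step size = 5.6/8192 V = 0.68359 mV.
Max error for round-to-nearest is LSB/2 = 342 µV.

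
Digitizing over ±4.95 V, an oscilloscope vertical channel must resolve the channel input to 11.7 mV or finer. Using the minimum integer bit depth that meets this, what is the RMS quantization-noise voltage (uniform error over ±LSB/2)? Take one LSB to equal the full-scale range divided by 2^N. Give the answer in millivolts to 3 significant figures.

2.79 mV

Full-scale range = 4.95 V − (-4.95 V) = 9.9 V.
Need 2^N ≥ 9.9 V / 11.7 mV = 846.2 → N_min = 10.
Step size = 9.9/1024 V = 9.6680 mV.
σ_q = LSB/√12 = 9.6680 mV/3.4641 = 2.79 mV.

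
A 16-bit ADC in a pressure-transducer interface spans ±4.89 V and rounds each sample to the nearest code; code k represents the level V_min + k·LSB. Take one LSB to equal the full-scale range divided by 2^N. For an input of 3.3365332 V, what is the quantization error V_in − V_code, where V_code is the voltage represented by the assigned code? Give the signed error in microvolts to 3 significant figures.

Full-scale range = 4.89 V − (-4.89 V) = 9.78 V. LSB = 9.78 V / 2^16 ≈ 149.2 µV.
(V_in − V_min)/LSB = (3.3365332 − (-4.89)) × 65536/9.78 = 55126.1840 → nearest code k = 55126.
Reconstructed level: -4.89 + 55126 × 9.78/65536 V = 3.3365057373 V.
V_in − V_code = 3.3365332 − (3.3365057373) = +27.5 µV.

+27.5 µV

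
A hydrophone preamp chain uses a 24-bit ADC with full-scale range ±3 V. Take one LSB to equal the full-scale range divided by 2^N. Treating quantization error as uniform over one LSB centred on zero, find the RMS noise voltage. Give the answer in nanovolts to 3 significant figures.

The full-scale span is 3 − (-3) = 6 V.
Step size = 6/16777216 V = 357.63 nV.
σ_q = LSB/√12 = 357.63 nV/3.4641 = 103 nV.

103 nV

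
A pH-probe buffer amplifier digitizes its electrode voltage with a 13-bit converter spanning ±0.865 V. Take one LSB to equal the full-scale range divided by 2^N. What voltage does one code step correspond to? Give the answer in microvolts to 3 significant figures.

211 µV

Span: 0.865 V − (-0.865 V) = 1.73 V.
2^13 = 8192 levels.
LSB = 1.73 V ÷ 2^13 = 1.73/8192 V = 211 µV.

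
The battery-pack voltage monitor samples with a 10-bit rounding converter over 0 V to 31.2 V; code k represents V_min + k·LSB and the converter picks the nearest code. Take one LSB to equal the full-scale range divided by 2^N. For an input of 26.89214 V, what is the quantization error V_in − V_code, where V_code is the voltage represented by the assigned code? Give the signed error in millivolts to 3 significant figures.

−11.8 mV

Span = 31.2 V. LSB = 31.2 V / 2^10 ≈ 30.47 mV.
(V_in − V_min)/LSB = (26.89214 − (0)) × 1024/31.2 = 882.6138 → nearest code k = 883.
Reconstructed level: 0 + 883 × 31.2/1024 V = 26.90390625 V.
Error = V_in − V_code = 26.89214 − (26.90390625) = −11.8 mV.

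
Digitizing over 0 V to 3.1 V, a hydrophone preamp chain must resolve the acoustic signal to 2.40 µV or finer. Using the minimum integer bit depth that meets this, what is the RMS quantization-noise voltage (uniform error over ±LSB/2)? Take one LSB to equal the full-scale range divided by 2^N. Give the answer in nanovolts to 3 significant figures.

427 nV

Full-scale range = 3.1 V.
Required number of levels: 3.1/2.40 µV = 1.2917e6; smallest N with 2^N ≥ that is 21.
LSB = 3.1 V ÷ 2^21 = 3.1/2097152 V = 1.4782 µV.
σ_q = LSB/√12 = 1.4782 µV/3.4641 = 427 nV.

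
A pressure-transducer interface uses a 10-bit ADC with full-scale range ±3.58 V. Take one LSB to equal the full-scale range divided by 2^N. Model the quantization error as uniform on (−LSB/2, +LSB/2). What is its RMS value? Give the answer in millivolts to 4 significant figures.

The full-scale span is 3.58 − (-3.58) = 7.16 V.
One LSB is 7.16 V / 1024 = 6.99219 mV.
For a uniform distribution on [−LSB/2, +LSB/2], V_rms = LSB/√12 = 6.99219 mV/3.4641 = 2.018 mV.

2.018 mV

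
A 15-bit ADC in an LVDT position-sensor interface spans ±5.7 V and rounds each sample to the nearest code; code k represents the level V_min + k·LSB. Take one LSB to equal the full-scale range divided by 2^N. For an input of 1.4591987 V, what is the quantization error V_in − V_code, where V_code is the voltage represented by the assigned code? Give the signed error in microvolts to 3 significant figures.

+104 µV

The full-scale span is 5.7 − (-5.7) = 11.4 V. LSB = 11.4 V / 2^15 ≈ 347.9 µV.
(V_in − V_min)/LSB = (1.4591987 − (-5.7)) × 32768/11.4 = 20578.3003 → nearest code k = 20578.
V_code = V_min + k × range/2^15 = -5.7 + 20578 × 11.4/32768 = 1.4590942383 V.
V_in − V_code = 1.4591987 − (1.4590942383) = +104 µV.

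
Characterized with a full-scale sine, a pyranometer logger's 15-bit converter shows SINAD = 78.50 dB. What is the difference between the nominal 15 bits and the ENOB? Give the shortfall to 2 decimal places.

2.25 bits

N_eff = (78.50 − 1.76)/6.02 = 12.7475 bits.
Lost resolution: 15 − 12.7475 = 2.2525 bits.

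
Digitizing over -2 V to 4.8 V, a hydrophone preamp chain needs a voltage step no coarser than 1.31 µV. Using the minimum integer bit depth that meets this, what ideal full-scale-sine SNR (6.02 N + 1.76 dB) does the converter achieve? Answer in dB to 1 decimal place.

Full-scale range = 4.8 V − (-2 V) = 6.8 V.
Levels needed ≥ 6.8/1.31 µV = 5.191e6. 2^23 = 8388608 suffices, so N_min = 23.
Ideal SNR at N = 23: 6.02·23 + 1.76 = 140.2 dB.

140.2 dB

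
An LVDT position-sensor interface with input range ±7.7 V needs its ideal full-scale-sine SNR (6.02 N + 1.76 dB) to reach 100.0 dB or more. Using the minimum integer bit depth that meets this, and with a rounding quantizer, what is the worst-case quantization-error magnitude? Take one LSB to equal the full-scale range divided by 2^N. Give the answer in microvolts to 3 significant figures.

Full-scale range = 7.7 V − (-7.7 V) = 15.4 V.
Required N = ⌈(100.0 − 1.76)/6.02⌉ = ⌈16.319⌉ = 17.
One LSB is 15.4 V / 131072 = 117.49 µV.
Half an LSB is 58.7 µV.

58.7 µV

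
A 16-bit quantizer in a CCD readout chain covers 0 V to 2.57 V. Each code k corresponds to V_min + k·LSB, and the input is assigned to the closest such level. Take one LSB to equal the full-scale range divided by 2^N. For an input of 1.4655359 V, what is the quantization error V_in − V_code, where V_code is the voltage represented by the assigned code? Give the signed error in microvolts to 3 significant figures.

−10.4 µV

V_FS = 2.57 V. LSB = 2.57 V / 2^16 ≈ 39.22 µV.
(V_in − V_min)/LSB = (1.4655359 − (0)) × 65536/2.57 = 37371.7357 → nearest code k = 37372.
Reconstructed level: 0 + 37372 × 2.57/65536 V = 1.4655462646 V.
Error = V_in − V_code = 1.4655359 − (1.4655462646) = −10.4 µV.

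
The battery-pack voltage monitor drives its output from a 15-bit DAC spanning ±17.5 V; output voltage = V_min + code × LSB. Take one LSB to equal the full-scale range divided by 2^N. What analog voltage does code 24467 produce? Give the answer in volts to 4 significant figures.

The full-scale span is 17.5 − (-17.5) = 35 V. LSB = 35 V / 2^15.
Output = V_min + (24467/32768) × range = -17.5 + 0.746674 × 35 V
      = -17.5 V + 26.1336 V = 8.63358 V.

8.634 V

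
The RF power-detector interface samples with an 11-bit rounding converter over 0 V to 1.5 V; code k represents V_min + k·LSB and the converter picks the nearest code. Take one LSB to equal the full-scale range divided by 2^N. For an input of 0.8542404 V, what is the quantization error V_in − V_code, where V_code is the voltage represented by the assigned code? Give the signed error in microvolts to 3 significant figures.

Full-scale range = 1.5 V. LSB = 1.5 V / 2^11 ≈ 0.7324 mV.
(V_in − V_min)/LSB = (0.8542404 − (0)) × 2048/1.5 = 1166.3229 → nearest code k = 1166.
Reconstructed level: 0 + 1166 × 1.5/2048 V = 0.8540039063 V.
V_in − V_code = 0.8542404 − (0.8540039063) = +236 µV.

+236 µV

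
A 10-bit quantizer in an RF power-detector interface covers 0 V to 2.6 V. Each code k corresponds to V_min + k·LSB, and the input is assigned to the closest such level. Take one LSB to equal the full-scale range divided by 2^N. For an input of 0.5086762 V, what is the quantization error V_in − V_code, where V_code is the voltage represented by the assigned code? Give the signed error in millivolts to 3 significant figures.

Span = 2.6 V. LSB = 2.6 V / 2^10 ≈ 2.539 mV.
(0.5086762 − (0)) / LSB = 0.5086762 × 1024/2.6 = 200.3402. Nearest integer: k = 200.
V_code = V_min + k × range/2^10 = 0 + 200 × 2.6/1024 = 0.5078125000 V.
e = 0.5086762 − (0.5078125000) = +0.864 mV.

+0.864 mV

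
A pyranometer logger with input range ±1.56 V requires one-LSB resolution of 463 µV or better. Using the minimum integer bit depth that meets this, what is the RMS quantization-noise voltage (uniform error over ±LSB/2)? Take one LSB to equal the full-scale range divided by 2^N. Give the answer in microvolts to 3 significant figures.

110 µV

The full-scale span is 1.56 − (-1.56) = 3.12 V.
Need 2^N ≥ 3.12 V / 463 µV = 6739 → N_min = 13.
Step size = 3.12/8192 V = 380.86 µV.
V_rms = LSB/√12 = 110 µV.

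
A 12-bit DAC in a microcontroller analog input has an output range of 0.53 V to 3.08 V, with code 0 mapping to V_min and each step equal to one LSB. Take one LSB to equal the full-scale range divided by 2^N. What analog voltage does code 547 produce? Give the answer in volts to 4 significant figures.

Range = 3.08 − (0.53) = 2.55 V. LSB = 2.55 V / 2^12.
Output = V_min + (547/4096) × range = 0.53 + 0.133545 × 2.55 V
      = 0.53 + 0.340540 = 0.870540 V.

0.8705 V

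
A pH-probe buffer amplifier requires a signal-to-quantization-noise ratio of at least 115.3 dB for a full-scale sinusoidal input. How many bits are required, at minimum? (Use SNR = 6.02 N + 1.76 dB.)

19 bits

6.02 N + 1.76 ≥ 115.3 gives N ≥ 18.860, so the minimum integer is 19.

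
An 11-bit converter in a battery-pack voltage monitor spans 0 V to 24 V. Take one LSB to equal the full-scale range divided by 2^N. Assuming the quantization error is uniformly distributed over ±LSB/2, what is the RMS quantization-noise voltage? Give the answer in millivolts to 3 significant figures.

Range is 24 V.
LSB = 24 V ÷ 2^11 = 24/2048 V = 11.719 mV.
RMS of a uniform error over width LSB is LSB/√12 = 3.38 mV.

3.38 mV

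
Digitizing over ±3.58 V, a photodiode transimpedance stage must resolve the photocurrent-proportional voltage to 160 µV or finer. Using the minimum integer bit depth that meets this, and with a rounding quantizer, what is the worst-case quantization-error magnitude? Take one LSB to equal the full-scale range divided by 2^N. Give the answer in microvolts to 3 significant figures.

Full-scale range = 3.58 V − (-3.58 V) = 7.16 V.
7.16 V / 160 µV = 44750. Since 2^15 = 32768 and 2^16 = 65536, N = 16.
One LSB is 7.16 V / 65536 = 109.25 µV.
|e|_max = LSB/2 = 54.6 µV.

54.6 µV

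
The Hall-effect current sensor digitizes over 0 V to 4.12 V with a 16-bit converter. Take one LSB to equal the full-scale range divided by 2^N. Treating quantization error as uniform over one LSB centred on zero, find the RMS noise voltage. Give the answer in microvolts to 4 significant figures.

18.15 µV

Full-scale range = 4.12 V.
One LSB is 4.12 V / 65536 = 62.8662 µV.
RMS of a uniform error over width LSB is LSB/√12 = 18.15 µV.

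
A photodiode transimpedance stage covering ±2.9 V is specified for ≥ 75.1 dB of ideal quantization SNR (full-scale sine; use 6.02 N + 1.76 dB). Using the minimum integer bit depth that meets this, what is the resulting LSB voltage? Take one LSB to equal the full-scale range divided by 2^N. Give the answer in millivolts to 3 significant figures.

0.708 mV

Range = 2.9 − (-2.9) = 5.8 V.
N ≥ (75.1 − 1.76)/6.02 = 12.183 → N_min = 13.
LSB = 5.8 V / 2^13 = 0.708 mV.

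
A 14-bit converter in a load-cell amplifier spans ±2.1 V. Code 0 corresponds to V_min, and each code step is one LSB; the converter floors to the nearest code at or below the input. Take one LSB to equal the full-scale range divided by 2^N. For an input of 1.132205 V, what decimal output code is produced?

The full-scale span is 2.1 − (-2.1) = 4.2 V. LSB = 4.2 V / 2^14 ≈ 256.3 µV.
V_in − V_min = 1.132205 − (-2.1) = 3.232205 V.
Divide by LSB: 3.232205 × 16384/4.2 = 12608.6778.
Truncating gives code 12608.

12608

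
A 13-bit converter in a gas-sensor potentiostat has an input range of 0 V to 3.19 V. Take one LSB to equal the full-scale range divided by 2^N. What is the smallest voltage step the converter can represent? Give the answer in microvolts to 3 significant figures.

Full-scale range = 3.19 V.
There are 2^13 = 8192 steps.
LSB = 3.19 V ÷ 2^13 = 3.19/8192 V = 389 µV.

389 µV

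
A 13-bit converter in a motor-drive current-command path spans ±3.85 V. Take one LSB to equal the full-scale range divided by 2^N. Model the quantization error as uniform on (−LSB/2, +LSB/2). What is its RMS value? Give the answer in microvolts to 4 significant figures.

The full-scale span is 3.85 − (-3.85) = 7.7 V.
Step size = 7.7/8192 V = 0.939941 mV.
RMS of a uniform error over width LSB is LSB/√12 = 271.3 µV.

271.3 µV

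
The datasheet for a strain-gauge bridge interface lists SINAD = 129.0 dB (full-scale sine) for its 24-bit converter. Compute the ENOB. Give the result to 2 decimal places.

21.14 bits

ENOB = (129.0 − 1.76)/6.02 = 21.1362 bits.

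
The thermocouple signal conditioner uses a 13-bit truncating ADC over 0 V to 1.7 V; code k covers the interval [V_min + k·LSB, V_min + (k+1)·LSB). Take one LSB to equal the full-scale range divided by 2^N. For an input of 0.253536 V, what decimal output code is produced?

Range is 1.7 V. LSB = 1.7 V / 2^13 ≈ 207.5 µV.
code = ⌊(V_in − V_min)/LSB⌋ = ⌊(V_in − V_min) × 2^13 / range⌋
     = ⌊(0.253536 − (0)) × 8192 / 1.7⌋ = ⌊0.253536 × 8192/1.7⌋
     = ⌊1221.745⌋ = 1221.

1221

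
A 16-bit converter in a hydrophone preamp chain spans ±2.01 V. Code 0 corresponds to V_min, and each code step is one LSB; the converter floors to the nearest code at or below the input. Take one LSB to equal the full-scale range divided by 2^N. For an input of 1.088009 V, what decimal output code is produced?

Full-scale range = 2.01 V − (-2.01 V) = 4.02 V. LSB = 4.02 V / 2^16 ≈ 61.34 µV.
(V_in − V_min) × 2^16/range = (1.088009 − (-2.01)) × 65536/4.02 = 50505.253.
Floor → code = 50505.

50505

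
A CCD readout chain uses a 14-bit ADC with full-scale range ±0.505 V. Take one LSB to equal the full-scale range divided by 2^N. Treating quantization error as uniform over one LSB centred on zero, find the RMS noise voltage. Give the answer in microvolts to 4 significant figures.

Span: 0.505 V − (-0.505 V) = 1.01 V.
Step size = 1.01/16384 V = 61.6455 µV.
RMS of a uniform error over width LSB is LSB/√12 = 17.80 µV.

17.80 µV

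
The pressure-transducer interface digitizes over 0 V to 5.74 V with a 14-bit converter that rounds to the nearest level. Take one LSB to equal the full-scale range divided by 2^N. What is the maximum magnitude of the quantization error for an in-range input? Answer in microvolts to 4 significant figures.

Span = 5.74 V.
Step size = 5.74/16384 V = 350.342 µV.
A rounding quantizer has |error| ≤ LSB/2 = 175.2 µV.

175.2 µV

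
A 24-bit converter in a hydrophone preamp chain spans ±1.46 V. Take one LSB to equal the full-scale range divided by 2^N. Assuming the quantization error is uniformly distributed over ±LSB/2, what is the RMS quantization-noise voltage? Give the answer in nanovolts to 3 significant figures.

Full-scale range = 1.46 V − (-1.46 V) = 2.92 V.
LSB = 2.92 V ÷ 2^24 = 2.92/16777216 V = 174.05 nV.
For a uniform distribution on [−LSB/2, +LSB/2], V_rms = LSB/√12 = 174.05 nV/3.4641 = 50.2 nV.

50.2 nV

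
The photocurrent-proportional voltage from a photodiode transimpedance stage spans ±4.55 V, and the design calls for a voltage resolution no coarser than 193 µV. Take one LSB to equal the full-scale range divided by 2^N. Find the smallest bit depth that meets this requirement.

16 bits

Span: 4.55 V − (-4.55 V) = 9.1 V.
Need 2^N ≥ 9.1 V / 193 µV = 47150 → N_min = 16.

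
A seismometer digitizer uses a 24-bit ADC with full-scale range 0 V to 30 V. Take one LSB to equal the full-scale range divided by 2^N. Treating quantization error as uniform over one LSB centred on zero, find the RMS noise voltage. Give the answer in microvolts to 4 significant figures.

0.5162 µV

Range is 30 V.
One LSB is 30 V / 16777216 = 1.78814 µV.
RMS of a uniform error over width LSB is LSB/√12 = 0.5162 µV.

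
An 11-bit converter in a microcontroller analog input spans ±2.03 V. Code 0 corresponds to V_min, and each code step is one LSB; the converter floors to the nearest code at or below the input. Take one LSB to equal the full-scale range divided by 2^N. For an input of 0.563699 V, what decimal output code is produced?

Range = 2.03 − (-2.03) = 4.06 V. LSB = 4.06 V / 2^11 ≈ 1.982 mV.
code = ⌊(V_in − V_min)/LSB⌋ = ⌊(V_in − V_min) × 2^11 / range⌋
     = ⌊(0.563699 − (-2.03)) × 2048 / 4.06⌋ = ⌊2.593699 × 2048/4.06⌋
     = ⌊1308.349⌋ = 1308.

1308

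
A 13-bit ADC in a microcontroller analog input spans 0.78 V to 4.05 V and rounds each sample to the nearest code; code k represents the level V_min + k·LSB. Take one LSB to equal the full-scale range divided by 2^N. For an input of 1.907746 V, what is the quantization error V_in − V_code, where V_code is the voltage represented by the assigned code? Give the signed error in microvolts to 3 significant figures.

Span: 4.05 V − (0.78 V) = 3.27 V. LSB = 3.27 V / 2^13 ≈ 399.2 µV.
(1.907746 − (0.78)) / LSB = 1.127746 × 8192/3.27 = 2825.2279. Nearest integer: k = 2825.
V_code = V_min + k × range/2^13 = 0.78 + 2825 × 3.27/8192 = 1.907655029 V.
Error = V_in − V_code = 1.907746 − (1.907655029) = +91.0 µV.

+91.0 µV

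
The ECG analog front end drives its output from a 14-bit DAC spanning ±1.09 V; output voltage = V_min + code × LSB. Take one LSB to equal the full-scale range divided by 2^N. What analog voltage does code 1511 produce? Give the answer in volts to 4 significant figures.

-0.8890 V

The full-scale span is 1.09 − (-1.09) = 2.18 V. LSB = 2.18 V / 2^14.
Output = V_min + (1511/16384) × range = -1.09 + 0.0922241 × 2.18 V
      = -1.09 + 0.201049 = -0.888951 V.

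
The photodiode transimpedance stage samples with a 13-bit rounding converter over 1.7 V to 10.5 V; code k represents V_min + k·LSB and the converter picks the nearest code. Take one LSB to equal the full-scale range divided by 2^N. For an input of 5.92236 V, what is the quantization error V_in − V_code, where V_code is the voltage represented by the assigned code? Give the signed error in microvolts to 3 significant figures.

Range = 10.5 − (1.7) = 8.8 V. LSB = 8.8 V / 2^13 ≈ 1.074 mV.
(V_in − V_min)/LSB = (5.92236 − (1.7)) × 8192/8.8 = 3930.6333 → nearest code k = 3931.
Reconstructed level: 1.7 + 3931 × 8.8/8192 V = 5.922753906 V.
e = 5.92236 − (5.922753906) = −394 µV.

−394 µV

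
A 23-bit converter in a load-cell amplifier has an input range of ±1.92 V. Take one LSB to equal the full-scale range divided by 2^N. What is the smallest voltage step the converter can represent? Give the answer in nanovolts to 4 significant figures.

Span: 1.92 V − (-1.92 V) = 3.84 V.
Number of codes = 2^23 = 8388608.
Step size = 3.84/8388608 V = 457.8 nV.

457.8 nV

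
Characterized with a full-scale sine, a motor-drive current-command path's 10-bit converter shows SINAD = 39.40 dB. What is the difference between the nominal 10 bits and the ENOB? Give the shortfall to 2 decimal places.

3.75 bits

Effective bits = (39.40 − 1.76)/6.02 = 6.2525.
10 − 6.2525 = 3.75 bits below nominal.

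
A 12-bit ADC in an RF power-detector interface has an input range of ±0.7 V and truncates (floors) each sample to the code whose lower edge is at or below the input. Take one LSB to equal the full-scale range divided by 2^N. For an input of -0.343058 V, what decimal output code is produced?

Range = 0.7 − (-0.7) = 1.4 V. LSB = 1.4 V / 2^12 ≈ 341.8 µV.
V_in − V_min = -0.343058 − (-0.7) = 0.356942 V.
Divide by LSB: 0.356942 × 4096/1.4 = 1044.3103.
Truncating gives code 1044.

1044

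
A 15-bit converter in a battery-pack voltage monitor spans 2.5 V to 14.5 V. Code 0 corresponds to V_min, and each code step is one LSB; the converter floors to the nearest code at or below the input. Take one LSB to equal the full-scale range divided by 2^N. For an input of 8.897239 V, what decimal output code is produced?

The full-scale span is 14.5 − (2.5) = 12 V. LSB = 12 V / 2^15 ≈ 366.2 µV.
V_in − V_min = 8.897239 − (2.5) = 6.397239 V.
Divide by LSB: 6.397239 × 32768/12 = 17468.7273.
Truncating gives code 17468.

17468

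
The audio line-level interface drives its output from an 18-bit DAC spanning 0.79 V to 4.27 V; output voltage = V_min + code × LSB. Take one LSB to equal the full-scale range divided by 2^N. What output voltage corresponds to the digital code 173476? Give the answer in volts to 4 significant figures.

The full-scale span is 4.27 − (0.79) = 3.48 V. LSB = 3.48 V / 2^18.
V_out = 0.79 + 173476 × (3.48/262144) V
      = 0.79 + 2.30292 = 3.09292 V.

3.093 V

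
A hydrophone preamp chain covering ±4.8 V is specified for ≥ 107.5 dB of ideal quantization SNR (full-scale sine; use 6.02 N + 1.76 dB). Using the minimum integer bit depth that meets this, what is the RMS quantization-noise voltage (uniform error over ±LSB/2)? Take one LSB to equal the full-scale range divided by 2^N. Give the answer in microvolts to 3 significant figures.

Span: 4.8 V − (-4.8 V) = 9.6 V.
6.02 N + 1.76 ≥ 107.5 gives N ≥ 17.565, so the minimum integer is 18.
LSB = 9.6 V ÷ 2^18 = 9.6/262144 V = 36.621 µV.
RMS noise = LSB/√12 = 10.6 µV.

10.6 µV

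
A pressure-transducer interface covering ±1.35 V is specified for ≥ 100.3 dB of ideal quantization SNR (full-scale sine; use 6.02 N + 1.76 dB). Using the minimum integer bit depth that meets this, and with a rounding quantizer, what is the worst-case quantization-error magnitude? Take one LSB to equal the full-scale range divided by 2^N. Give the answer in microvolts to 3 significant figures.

10.3 µV

The full-scale span is 1.35 − (-1.35) = 2.7 V.
Solving 6.02 N ≥ 100.3 − 1.76: N ≥ 16.369. Round up → N = 17.
Step size = 2.7/131072 V = 20.599 µV.
Max error for round-to-nearest is LSB/2 = 10.3 µV.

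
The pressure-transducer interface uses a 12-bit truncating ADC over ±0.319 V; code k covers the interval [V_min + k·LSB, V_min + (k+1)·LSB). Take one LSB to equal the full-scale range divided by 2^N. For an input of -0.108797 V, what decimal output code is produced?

Range = 0.319 − (-0.319) = 0.638 V. LSB = 0.638 V / 2^12 ≈ 155.8 µV.
(V_in − V_min) × 2^12/range = (-0.108797 − (-0.319)) × 4096/0.638 = 1349.516.
Floor → code = 1349.

1349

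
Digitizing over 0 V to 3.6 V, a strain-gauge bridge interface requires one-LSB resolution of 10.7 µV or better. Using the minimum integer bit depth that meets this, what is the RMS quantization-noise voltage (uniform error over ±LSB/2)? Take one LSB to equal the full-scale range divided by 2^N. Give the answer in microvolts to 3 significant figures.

1.98 µV

Span = 3.6 V.
Need 2^N ≥ 3.6 V / 10.7 µV = 336400 → N_min = 19.
Step size = 3.6/524288 V = 6.8665 µV.
V_rms = LSB/√12 = 1.98 µV.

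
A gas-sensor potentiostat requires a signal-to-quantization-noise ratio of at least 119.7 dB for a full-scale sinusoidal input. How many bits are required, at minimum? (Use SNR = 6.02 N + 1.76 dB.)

N ≥ (119.7 − 1.76)/6.02 = 19.591 → N_min = 20.

20 bits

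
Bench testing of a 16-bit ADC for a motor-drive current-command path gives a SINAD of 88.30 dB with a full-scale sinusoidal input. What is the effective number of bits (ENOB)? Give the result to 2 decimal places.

ENOB = (SINAD − 1.76) / 6.02 = (88.30 − 1.76) / 6.02 = 86.54 / 6.02 = 14.3754.

14.38 bits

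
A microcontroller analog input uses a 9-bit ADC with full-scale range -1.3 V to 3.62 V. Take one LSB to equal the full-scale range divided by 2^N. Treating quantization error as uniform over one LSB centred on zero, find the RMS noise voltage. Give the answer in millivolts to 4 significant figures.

Full-scale range = 3.62 V − (-1.3 V) = 4.92 V.
One LSB is 4.92 V / 512 = 9.60938 mV.
V_rms = LSB/√12 = 9.60938 mV / √12 = 2.774 mV.

2.774 mV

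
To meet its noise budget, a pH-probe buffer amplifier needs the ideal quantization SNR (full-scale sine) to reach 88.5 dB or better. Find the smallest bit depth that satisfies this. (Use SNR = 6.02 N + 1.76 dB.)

Solving 6.02 N ≥ 88.5 − 1.76: N ≥ 14.409. Round up → N = 15.

15 bits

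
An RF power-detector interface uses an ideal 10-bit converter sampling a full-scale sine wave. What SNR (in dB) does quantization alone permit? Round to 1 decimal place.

62.0 dB

6.02(10) + 1.76 = 60.20 + 1.76 = 61.96 dB.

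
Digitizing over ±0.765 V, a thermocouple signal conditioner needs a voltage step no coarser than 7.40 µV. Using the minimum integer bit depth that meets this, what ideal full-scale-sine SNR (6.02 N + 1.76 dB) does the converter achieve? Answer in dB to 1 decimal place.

110.1 dB

Range = 0.765 − (-0.765) = 1.53 V.
Required number of levels: 1.53/7.40 µV = 206760; smallest N with 2^N ≥ that is 18.
SNR = 6.02 × 18 + 1.76 = 110.12 dB.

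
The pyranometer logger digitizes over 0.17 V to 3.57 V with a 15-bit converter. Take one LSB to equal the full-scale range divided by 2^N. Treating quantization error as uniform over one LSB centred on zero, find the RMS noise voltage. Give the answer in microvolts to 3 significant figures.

30.0 µV

The full-scale span is 3.57 − (0.17) = 3.4 V.
Step size = 3.4/32768 V = 103.76 µV.
RMS of a uniform error over width LSB is LSB/√12 = 30.0 µV.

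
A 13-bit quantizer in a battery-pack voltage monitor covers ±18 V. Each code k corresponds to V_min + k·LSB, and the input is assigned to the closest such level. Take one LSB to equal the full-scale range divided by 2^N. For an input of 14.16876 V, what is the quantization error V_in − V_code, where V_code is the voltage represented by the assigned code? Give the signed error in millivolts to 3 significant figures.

Range = 18 − (-18) = 36 V. LSB = 36 V / 2^13 ≈ 4.395 mV.
(V_in − V_min)/LSB = (14.16876 − (-18)) × 8192/36 = 7320.1801 → nearest code k = 7320.
V_code = V_min + k × range/2^13 = -18 + 7320 × 36/8192 = 14.16796875 V.
e = 14.16876 − (14.16796875) = +0.791 mV.

+0.791 mV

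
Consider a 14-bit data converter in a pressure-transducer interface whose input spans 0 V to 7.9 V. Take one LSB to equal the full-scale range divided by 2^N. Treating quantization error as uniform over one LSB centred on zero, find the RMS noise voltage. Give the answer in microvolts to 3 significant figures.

139 µV

Span = 7.9 V.
LSB = 7.9 V ÷ 2^14 = 7.9/16384 V = 482.18 µV.
σ_q = LSB/√12 = 482.18 µV/3.4641 = 139 µV.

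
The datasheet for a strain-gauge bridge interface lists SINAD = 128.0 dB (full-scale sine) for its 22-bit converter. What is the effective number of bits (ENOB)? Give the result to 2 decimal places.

20.97 bits

ENOB = (SINAD − 1.76) / 6.02 = (128.0 − 1.76) / 6.02 = 126.24 / 6.02 = 20.9701.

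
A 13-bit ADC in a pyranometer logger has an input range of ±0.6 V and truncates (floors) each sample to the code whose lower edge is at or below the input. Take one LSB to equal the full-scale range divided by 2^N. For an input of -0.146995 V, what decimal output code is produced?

Span: 0.6 V − (-0.6 V) = 1.2 V. LSB = 1.2 V / 2^13 ≈ 146.5 µV.
(V_in − V_min) × 2^13/range = (-0.146995 − (-0.6)) × 8192/1.2 = 3092.514.
Floor → code = 3092.

3092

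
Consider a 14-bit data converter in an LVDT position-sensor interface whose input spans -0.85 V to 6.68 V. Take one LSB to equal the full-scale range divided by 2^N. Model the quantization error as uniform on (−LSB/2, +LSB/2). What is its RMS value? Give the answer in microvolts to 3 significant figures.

Range = 6.68 − (-0.85) = 7.53 V.
LSB = 7.53 V / 2^14 = 459.59 µV.
For a uniform distribution on [−LSB/2, +LSB/2], V_rms = LSB/√12 = 459.59 µV/3.4641 = 133 µV.

133 µV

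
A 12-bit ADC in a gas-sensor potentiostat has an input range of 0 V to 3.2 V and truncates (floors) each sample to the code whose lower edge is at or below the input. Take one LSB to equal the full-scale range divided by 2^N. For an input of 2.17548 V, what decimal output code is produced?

2784

V_FS = 3.2 V. LSB = 3.2 V / 2^12 ≈ 0.7812 mV.
V_in − V_min = 2.17548 − (0) = 2.17548 V.
Divide by LSB: 2.17548 × 4096/3.2 = 2784.6144.
Truncating gives code 2784.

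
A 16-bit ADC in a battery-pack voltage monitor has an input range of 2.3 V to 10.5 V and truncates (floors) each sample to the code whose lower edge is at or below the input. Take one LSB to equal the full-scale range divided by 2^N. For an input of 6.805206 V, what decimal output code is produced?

36006

The full-scale span is 10.5 − (2.3) = 8.2 V. LSB = 8.2 V / 2^16 ≈ 125.1 µV.
code = ⌊(V_in − V_min)/LSB⌋ = ⌊(V_in − V_min) × 2^16 / range⌋
     = ⌊(6.805206 − (2.3)) × 65536 / 8.2⌋ = ⌊4.505206 × 65536/8.2⌋
     = ⌊36006.485⌋ = 36006.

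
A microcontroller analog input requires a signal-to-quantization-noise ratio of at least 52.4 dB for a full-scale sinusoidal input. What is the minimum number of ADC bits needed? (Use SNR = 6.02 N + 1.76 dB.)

Required N = ⌈(52.4 − 1.76)/6.02⌉ = ⌈8.412⌉ = 9.

9 bits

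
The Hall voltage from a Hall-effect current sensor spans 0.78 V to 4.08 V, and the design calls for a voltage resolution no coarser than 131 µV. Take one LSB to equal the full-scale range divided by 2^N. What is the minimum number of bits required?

15 bits

Full-scale range = 4.08 V − (0.78 V) = 3.3 V.
Need 2^N ≥ 3.3 V / 131 µV = 25190 → N_min = 15.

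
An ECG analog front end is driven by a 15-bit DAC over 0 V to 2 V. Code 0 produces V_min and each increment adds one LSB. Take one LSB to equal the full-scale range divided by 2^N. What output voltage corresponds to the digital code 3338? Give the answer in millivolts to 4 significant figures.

Full-scale range = 2 V. LSB = 2 V / 2^15.
V_out = 0 + 3338 × (2/32768) V
      = 0 V + 0.203735 V = 0.203735 V.

203.7 mV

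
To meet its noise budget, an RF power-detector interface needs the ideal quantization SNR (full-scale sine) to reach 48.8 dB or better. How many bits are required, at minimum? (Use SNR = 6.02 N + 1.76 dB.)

N ≥ (48.8 − 1.76)/6.02 = 7.814 → N_min = 8.

8 bits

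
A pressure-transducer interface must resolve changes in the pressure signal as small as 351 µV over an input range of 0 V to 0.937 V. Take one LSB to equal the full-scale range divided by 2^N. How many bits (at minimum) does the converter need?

12 bits

V_FS = 0.937 V.
Levels needed ≥ 0.937/351 µV = 2670. 2^12 = 4096 suffices, so N_min = 12.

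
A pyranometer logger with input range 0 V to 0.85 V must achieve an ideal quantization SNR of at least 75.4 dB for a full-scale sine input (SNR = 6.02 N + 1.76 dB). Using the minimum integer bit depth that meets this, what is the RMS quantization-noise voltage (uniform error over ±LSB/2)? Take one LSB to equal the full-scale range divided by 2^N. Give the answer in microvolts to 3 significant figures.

30.0 µV

Range is 0.85 V.
Solving 6.02 N ≥ 75.4 − 1.76: N ≥ 12.233. Round up → N = 13.
LSB = 0.85 V ÷ 2^13 = 0.85/8192 V = 103.76 µV.
RMS noise = LSB/√12 = 30.0 µV.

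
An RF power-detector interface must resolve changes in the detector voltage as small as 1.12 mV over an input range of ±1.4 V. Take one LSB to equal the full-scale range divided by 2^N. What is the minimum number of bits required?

Range = 1.4 − (-1.4) = 2.8 V.
2.8 V / 1.12 mV = 2500. Since 2^11 = 2048 and 2^12 = 4096, N = 12.

12 bits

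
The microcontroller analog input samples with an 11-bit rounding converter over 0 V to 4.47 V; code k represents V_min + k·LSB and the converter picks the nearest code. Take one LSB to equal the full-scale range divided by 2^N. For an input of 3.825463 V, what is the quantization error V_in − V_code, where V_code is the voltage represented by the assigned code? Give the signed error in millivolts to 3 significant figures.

−0.665 mV

Range is 4.47 V. LSB = 4.47 V / 2^11 ≈ 2.183 mV.
Position in LSBs: (3.825463 − (0)) × 2048/4.47 = 1752.6954; rounding gives k = 1753.
V_code = V_min + k × range/2^11 = 0 + 1753 × 4.47/2048 = 3.826127930 V.
e = 3.825463 − (3.826127930) = −0.665 mV.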